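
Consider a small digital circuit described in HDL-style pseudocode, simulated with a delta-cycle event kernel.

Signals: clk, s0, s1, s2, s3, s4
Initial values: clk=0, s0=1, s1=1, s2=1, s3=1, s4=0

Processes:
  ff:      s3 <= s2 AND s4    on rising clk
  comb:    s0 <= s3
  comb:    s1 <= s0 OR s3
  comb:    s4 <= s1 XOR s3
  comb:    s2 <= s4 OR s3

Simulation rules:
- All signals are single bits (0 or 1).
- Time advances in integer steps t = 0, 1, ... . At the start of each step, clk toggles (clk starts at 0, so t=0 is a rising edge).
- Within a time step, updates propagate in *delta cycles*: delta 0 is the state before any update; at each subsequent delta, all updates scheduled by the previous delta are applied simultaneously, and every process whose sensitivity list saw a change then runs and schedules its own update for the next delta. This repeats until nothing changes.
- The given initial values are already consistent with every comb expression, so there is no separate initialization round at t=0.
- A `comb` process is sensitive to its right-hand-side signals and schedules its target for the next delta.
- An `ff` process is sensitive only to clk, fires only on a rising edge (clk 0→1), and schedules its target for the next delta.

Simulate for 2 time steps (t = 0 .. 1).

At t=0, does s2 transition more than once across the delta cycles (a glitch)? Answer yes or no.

yes

[bits: s3,clk,s4,s0,s2,s1]
t=0: Δ0=100111 Δ1=110111 Δ2=010111 Δ3=011001 Δ4=011010 Δ5=010010 Δ6=010000 | 6Δ
t=1: Δ0=010000 Δ1=000000 | 1Δ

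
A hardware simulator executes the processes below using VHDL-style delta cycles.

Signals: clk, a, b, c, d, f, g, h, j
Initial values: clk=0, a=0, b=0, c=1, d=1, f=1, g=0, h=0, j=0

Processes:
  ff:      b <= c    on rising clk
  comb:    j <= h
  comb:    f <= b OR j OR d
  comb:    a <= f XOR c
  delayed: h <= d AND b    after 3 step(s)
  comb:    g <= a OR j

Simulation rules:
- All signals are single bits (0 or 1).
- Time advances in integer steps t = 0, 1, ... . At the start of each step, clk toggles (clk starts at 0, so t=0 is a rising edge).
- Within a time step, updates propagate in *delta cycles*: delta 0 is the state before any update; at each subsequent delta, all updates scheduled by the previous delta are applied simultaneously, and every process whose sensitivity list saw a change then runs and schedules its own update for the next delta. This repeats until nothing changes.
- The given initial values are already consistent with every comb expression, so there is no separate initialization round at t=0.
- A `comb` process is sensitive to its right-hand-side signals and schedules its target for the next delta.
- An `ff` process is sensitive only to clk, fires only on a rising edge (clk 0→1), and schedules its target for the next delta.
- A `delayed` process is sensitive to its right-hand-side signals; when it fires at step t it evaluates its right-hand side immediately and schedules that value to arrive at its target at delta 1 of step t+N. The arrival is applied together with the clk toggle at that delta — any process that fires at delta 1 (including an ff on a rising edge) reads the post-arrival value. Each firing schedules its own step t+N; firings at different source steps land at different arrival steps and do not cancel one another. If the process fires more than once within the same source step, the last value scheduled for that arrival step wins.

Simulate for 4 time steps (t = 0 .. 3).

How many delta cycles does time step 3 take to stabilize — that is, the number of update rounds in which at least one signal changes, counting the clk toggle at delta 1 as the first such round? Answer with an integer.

[bits: f,c,h,d,j,b,g,clk,a]
t=0: Δ0=110100000 Δ1=110100010 Δ2=110101010 | 2Δ
t=1: Δ0=110101010 Δ1=110101000 | 1Δ
t=2: Δ0=110101000 Δ1=110101010 | 1Δ
t=3: Δ0=110101010 Δ1=111101000 Δ2=111111000 Δ3=111111100 | 3Δ

3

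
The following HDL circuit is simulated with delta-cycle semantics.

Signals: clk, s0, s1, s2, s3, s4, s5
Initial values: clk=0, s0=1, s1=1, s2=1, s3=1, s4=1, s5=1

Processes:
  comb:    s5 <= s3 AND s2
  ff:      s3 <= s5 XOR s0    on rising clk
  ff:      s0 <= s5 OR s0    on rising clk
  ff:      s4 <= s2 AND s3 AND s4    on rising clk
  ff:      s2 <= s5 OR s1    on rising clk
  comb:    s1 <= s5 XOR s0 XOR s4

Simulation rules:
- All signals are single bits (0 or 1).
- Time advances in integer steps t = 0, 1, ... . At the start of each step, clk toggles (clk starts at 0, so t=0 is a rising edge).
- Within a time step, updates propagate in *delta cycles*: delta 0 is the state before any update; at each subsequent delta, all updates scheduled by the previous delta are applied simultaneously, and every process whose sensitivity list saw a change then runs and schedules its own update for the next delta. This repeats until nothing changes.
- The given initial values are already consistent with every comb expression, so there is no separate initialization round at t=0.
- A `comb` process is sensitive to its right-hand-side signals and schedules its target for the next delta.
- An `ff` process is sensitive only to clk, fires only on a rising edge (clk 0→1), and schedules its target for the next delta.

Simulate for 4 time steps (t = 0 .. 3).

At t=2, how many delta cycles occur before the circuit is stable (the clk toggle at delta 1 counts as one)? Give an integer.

[bits: s3,s4,s1,s2,s0,s5,clk]
t=0: Δ0=1111110 Δ1=1111111 Δ2=0111111 Δ3=0111101 Δ4=0101101 | 4Δ
t=1: Δ0=0101101 Δ1=0101100 | 1Δ
t=2: Δ0=0101100 Δ1=0101101 Δ2=1000101 Δ3=1010101 | 3Δ
t=3: Δ0=1010101 Δ1=1010100 | 1Δ

3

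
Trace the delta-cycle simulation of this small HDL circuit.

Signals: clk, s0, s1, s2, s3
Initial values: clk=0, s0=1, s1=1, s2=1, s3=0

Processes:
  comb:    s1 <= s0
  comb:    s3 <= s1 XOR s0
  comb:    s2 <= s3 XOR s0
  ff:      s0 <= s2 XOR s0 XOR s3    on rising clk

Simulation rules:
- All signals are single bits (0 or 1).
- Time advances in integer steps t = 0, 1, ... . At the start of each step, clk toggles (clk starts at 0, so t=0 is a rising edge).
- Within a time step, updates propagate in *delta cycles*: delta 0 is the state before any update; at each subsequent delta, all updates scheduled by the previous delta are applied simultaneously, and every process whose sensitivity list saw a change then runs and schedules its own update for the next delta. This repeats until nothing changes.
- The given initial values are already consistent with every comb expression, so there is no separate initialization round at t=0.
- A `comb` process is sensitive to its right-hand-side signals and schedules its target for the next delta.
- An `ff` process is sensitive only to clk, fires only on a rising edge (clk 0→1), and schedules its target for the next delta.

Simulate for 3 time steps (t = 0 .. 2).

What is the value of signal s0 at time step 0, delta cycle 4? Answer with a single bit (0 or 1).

t0.Δ0 s1=1 clk=0 s3=0 s0=1 s2=1
t0.Δ1 s1=1 clk=1 s3=0 s0=1 s2=1
t0.Δ2 s1=1 clk=1 s3=0 s0=0 s2=1
t0.Δ3 s1=0 clk=1 s3=1 s0=0 s2=0
t0.Δ4 s1=0 clk=1 s3=0 s0=0 s2=1
t0.Δ5 s1=0 clk=1 s3=0 s0=0 s2=0
t1.Δ0 s1=0 clk=1 s3=0 s0=0 s2=0
t1.Δ1 s1=0 clk=0 s3=0 s0=0 s2=0
t2.Δ0 s1=0 clk=0 s3=0 s0=0 s2=0
t2.Δ1 s1=0 clk=1 s3=0 s0=0 s2=0

0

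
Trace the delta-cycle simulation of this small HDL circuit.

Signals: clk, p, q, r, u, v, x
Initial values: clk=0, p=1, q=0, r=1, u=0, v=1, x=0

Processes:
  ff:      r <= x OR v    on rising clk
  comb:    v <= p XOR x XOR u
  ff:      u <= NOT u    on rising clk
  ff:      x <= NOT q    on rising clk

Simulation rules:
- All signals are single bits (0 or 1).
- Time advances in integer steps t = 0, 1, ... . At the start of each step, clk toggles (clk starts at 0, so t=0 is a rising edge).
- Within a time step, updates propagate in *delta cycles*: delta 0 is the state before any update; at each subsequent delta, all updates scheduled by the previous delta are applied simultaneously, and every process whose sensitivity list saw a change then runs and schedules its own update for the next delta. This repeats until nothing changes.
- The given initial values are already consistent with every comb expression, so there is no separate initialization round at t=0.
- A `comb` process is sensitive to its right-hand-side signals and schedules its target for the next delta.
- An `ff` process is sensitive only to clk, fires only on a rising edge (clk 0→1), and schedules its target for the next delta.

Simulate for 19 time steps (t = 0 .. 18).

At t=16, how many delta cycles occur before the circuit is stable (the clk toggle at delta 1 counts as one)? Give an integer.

3

t=0 Δ0: x=0 v=1 r=1 clk=0 p=1 u=0 q=0
  Δ1: clk:0→1
  Δ2: x:0→1, u:0→1
  (2Δ to stable)
t=1 Δ0: x=1 v=1 r=1 clk=1 p=1 u=1 q=0
  Δ1: clk:1→0
  (1Δ to stable)
t=2 Δ0: x=1 v=1 r=1 clk=0 p=1 u=1 q=0
  Δ1: clk:0→1
  Δ2: u:1→0
  Δ3: v:1→0
  (3Δ to stable)
t=3 Δ0: x=1 v=0 r=1 clk=1 p=1 u=0 q=0
  Δ1: clk:1→0
  (1Δ to stable)
t=4 Δ0: x=1 v=0 r=1 clk=0 p=1 u=0 q=0
  Δ1: clk:0→1
  Δ2: u:0→1
  Δ3: v:0→1
  (3Δ to stable)
t=5 Δ0: x=1 v=1 r=1 clk=1 p=1 u=1 q=0
  Δ1: clk:1→0
  (1Δ to stable)
t=6 Δ0: x=1 v=1 r=1 clk=0 p=1 u=1 q=0
  Δ1: clk:0→1
  Δ2: u:1→0
  Δ3: v:1→0
  (3Δ to stable)
t=7 Δ0: x=1 v=0 r=1 clk=1 p=1 u=0 q=0
  Δ1: clk:1→0
  (1Δ to stable)
t=8 Δ0: x=1 v=0 r=1 clk=0 p=1 u=0 q=0
  Δ1: clk:0→1
  Δ2: u:0→1
  Δ3: v:0→1
  (3Δ to stable)
t=9 Δ0: x=1 v=1 r=1 clk=1 p=1 u=1 q=0
  Δ1: clk:1→0
  (1Δ to stable)
t=10 Δ0: x=1 v=1 r=1 clk=0 p=1 u=1 q=0
  Δ1: clk:0→1
  Δ2: u:1→0
  Δ3: v:1→0
  (3Δ to stable)
t=11 Δ0: x=1 v=0 r=1 clk=1 p=1 u=0 q=0
  Δ1: clk:1→0
  (1Δ to stable)
t=12 Δ0: x=1 v=0 r=1 clk=0 p=1 u=0 q=0
  Δ1: clk:0→1
  Δ2: u:0→1
  Δ3: v:0→1
  (3Δ to stable)
t=13 Δ0: x=1 v=1 r=1 clk=1 p=1 u=1 q=0
  Δ1: clk:1→0
  (1Δ to stable)
t=14 Δ0: x=1 v=1 r=1 clk=0 p=1 u=1 q=0
  Δ1: clk:0→1
  Δ2: u:1→0
  Δ3: v:1→0
  (3Δ to stable)
t=15 Δ0: x=1 v=0 r=1 clk=1 p=1 u=0 q=0
  Δ1: clk:1→0
  (1Δ to stable)
t=16 Δ0: x=1 v=0 r=1 clk=0 p=1 u=0 q=0
  Δ1: clk:0→1
  Δ2: u:0→1
  Δ3: v:0→1
  (3Δ to stable)
t=17 Δ0: x=1 v=1 r=1 clk=1 p=1 u=1 q=0
  Δ1: clk:1→0
  (1Δ to stable)
t=18 Δ0: x=1 v=1 r=1 clk=0 p=1 u=1 q=0
  Δ1: clk:0→1
  Δ2: u:1→0
  Δ3: v:1→0
  (3Δ to stable)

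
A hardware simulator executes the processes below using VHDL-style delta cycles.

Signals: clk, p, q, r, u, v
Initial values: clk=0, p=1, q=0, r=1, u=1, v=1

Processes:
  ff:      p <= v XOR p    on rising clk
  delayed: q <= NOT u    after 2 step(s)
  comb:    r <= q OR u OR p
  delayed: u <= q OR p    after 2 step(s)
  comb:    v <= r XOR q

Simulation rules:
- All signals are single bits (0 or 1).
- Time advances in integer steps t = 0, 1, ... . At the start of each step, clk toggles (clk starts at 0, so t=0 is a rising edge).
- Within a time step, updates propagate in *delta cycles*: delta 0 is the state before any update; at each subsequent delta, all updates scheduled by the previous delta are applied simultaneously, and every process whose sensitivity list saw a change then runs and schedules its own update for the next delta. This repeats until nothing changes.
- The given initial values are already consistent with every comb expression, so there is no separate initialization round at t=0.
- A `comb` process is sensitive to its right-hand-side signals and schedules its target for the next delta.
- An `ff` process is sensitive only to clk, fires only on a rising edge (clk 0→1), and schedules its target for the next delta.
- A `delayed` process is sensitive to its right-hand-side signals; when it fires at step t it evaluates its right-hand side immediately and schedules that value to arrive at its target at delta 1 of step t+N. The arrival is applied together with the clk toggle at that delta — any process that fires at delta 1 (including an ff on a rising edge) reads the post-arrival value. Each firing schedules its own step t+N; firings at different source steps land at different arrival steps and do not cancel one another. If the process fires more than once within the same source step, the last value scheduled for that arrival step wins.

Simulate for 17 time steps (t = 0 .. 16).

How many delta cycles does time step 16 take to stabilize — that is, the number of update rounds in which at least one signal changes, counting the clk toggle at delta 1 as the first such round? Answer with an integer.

2

[bits: p,u,q,clk,v,r]
t=0: Δ0=110011 Δ1=110111 Δ2=010111 | 2Δ
t=1: Δ0=010111 Δ1=010011 | 1Δ
t=2: Δ0=010011 Δ1=000111 Δ2=100110 Δ3=100101 Δ4=100111 | 4Δ
t=3: Δ0=100111 Δ1=100011 | 1Δ
t=4: Δ0=100011 Δ1=111111 Δ2=011101 | 2Δ
t=5: Δ0=011101 Δ1=011001 | 1Δ
t=6: Δ0=011001 Δ1=010101 Δ2=010111 | 2Δ
t=7: Δ0=010111 Δ1=010011 | 1Δ
t=8: Δ0=010011 Δ1=000111 Δ2=100110 Δ3=100101 Δ4=100111 | 4Δ
t=9: Δ0=100111 Δ1=100011 | 1Δ
t=10: Δ0=100011 Δ1=111111 Δ2=011101 | 2Δ
t=11: Δ0=011101 Δ1=011001 | 1Δ
t=12: Δ0=011001 Δ1=010101 Δ2=010111 | 2Δ
t=13: Δ0=010111 Δ1=010011 | 1Δ
t=14: Δ0=010011 Δ1=000111 Δ2=100110 Δ3=100101 Δ4=100111 | 4Δ
t=15: Δ0=100111 Δ1=100011 | 1Δ
t=16: Δ0=100011 Δ1=111111 Δ2=011101 | 2Δ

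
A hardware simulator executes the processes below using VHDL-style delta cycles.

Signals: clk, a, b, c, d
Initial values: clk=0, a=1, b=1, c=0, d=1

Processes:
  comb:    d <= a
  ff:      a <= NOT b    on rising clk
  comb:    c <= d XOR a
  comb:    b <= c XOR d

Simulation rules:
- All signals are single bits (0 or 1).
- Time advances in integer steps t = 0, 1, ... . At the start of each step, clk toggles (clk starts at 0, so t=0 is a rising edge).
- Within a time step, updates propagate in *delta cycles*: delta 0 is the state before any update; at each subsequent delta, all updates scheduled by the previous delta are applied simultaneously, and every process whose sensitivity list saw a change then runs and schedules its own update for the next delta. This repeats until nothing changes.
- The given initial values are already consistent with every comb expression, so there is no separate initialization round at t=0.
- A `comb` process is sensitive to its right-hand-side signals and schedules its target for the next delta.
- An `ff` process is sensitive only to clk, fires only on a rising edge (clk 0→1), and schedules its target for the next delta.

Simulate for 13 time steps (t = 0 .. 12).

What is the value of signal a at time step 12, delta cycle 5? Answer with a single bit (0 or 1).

0

[bits: clk,b,c,d,a]
t=0: Δ0=01011 Δ1=11011 Δ2=11010 Δ3=11100 Δ4=11000 Δ5=10000 | 5Δ
t=1: Δ0=10000 Δ1=00000 | 1Δ
t=2: Δ0=00000 Δ1=10000 Δ2=10001 Δ3=10111 Δ4=10011 Δ5=11011 | 5Δ
t=3: Δ0=11011 Δ1=01011 | 1Δ
t=4: Δ0=01011 Δ1=11011 Δ2=11010 Δ3=11100 Δ4=11000 Δ5=10000 | 5Δ
t=5: Δ0=10000 Δ1=00000 | 1Δ
t=6: Δ0=00000 Δ1=10000 Δ2=10001 Δ3=10111 Δ4=10011 Δ5=11011 | 5Δ
t=7: Δ0=11011 Δ1=01011 | 1Δ
t=8: Δ0=01011 Δ1=11011 Δ2=11010 Δ3=11100 Δ4=11000 Δ5=10000 | 5Δ
t=9: Δ0=10000 Δ1=00000 | 1Δ
t=10: Δ0=00000 Δ1=10000 Δ2=10001 Δ3=10111 Δ4=10011 Δ5=11011 | 5Δ
t=11: Δ0=11011 Δ1=01011 | 1Δ
t=12: Δ0=01011 Δ1=11011 Δ2=11010 Δ3=11100 Δ4=11000 Δ5=10000 | 5Δ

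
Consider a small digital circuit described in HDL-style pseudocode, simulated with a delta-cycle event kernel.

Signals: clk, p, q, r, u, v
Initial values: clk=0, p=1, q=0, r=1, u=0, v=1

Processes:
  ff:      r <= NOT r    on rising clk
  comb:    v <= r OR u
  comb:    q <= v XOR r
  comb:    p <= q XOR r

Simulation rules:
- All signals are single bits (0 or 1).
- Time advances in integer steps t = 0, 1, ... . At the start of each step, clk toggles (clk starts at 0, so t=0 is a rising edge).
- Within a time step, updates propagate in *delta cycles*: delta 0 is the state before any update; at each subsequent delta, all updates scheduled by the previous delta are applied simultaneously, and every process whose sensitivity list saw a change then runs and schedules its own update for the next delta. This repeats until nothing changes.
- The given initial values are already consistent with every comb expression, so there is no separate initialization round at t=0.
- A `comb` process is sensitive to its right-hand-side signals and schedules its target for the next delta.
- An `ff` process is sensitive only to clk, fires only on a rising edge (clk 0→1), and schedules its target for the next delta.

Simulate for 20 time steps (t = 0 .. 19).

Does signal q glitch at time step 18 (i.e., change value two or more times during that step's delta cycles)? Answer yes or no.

yes

t0.Δ0 q=0 r=1 p=1 u=0 clk=0 v=1
t0.Δ1 q=0 r=1 p=1 u=0 clk=1 v=1
t0.Δ2 q=0 r=0 p=1 u=0 clk=1 v=1
t0.Δ3 q=1 r=0 p=0 u=0 clk=1 v=0
t0.Δ4 q=0 r=0 p=1 u=0 clk=1 v=0
t0.Δ5 q=0 r=0 p=0 u=0 clk=1 v=0
t1.Δ0 q=0 r=0 p=0 u=0 clk=1 v=0
t1.Δ1 q=0 r=0 p=0 u=0 clk=0 v=0
t2.Δ0 q=0 r=0 p=0 u=0 clk=0 v=0
t2.Δ1 q=0 r=0 p=0 u=0 clk=1 v=0
t2.Δ2 q=0 r=1 p=0 u=0 clk=1 v=0
t2.Δ3 q=1 r=1 p=1 u=0 clk=1 v=1
t2.Δ4 q=0 r=1 p=0 u=0 clk=1 v=1
t2.Δ5 q=0 r=1 p=1 u=0 clk=1 v=1
t3.Δ0 q=0 r=1 p=1 u=0 clk=1 v=1
t3.Δ1 q=0 r=1 p=1 u=0 clk=0 v=1
t4.Δ0 q=0 r=1 p=1 u=0 clk=0 v=1
t4.Δ1 q=0 r=1 p=1 u=0 clk=1 v=1
t4.Δ2 q=0 r=0 p=1 u=0 clk=1 v=1
t4.Δ3 q=1 r=0 p=0 u=0 clk=1 v=0
t4.Δ4 q=0 r=0 p=1 u=0 clk=1 v=0
t4.Δ5 q=0 r=0 p=0 u=0 clk=1 v=0
t5.Δ0 q=0 r=0 p=0 u=0 clk=1 v=0
t5.Δ1 q=0 r=0 p=0 u=0 clk=0 v=0
t6.Δ0 q=0 r=0 p=0 u=0 clk=0 v=0
t6.Δ1 q=0 r=0 p=0 u=0 clk=1 v=0
t6.Δ2 q=0 r=1 p=0 u=0 clk=1 v=0
t6.Δ3 q=1 r=1 p=1 u=0 clk=1 v=1
t6.Δ4 q=0 r=1 p=0 u=0 clk=1 v=1
t6.Δ5 q=0 r=1 p=1 u=0 clk=1 v=1
t7.Δ0 q=0 r=1 p=1 u=0 clk=1 v=1
t7.Δ1 q=0 r=1 p=1 u=0 clk=0 v=1
t8.Δ0 q=0 r=1 p=1 u=0 clk=0 v=1
t8.Δ1 q=0 r=1 p=1 u=0 clk=1 v=1
t8.Δ2 q=0 r=0 p=1 u=0 clk=1 v=1
t8.Δ3 q=1 r=0 p=0 u=0 clk=1 v=0
t8.Δ4 q=0 r=0 p=1 u=0 clk=1 v=0
t8.Δ5 q=0 r=0 p=0 u=0 clk=1 v=0
t9.Δ0 q=0 r=0 p=0 u=0 clk=1 v=0
t9.Δ1 q=0 r=0 p=0 u=0 clk=0 v=0
t10.Δ0 q=0 r=0 p=0 u=0 clk=0 v=0
t10.Δ1 q=0 r=0 p=0 u=0 clk=1 v=0
t10.Δ2 q=0 r=1 p=0 u=0 clk=1 v=0
t10.Δ3 q=1 r=1 p=1 u=0 clk=1 v=1
t10.Δ4 q=0 r=1 p=0 u=0 clk=1 v=1
t10.Δ5 q=0 r=1 p=1 u=0 clk=1 v=1
t11.Δ0 q=0 r=1 p=1 u=0 clk=1 v=1
t11.Δ1 q=0 r=1 p=1 u=0 clk=0 v=1
t12.Δ0 q=0 r=1 p=1 u=0 clk=0 v=1
t12.Δ1 q=0 r=1 p=1 u=0 clk=1 v=1
t12.Δ2 q=0 r=0 p=1 u=0 clk=1 v=1
t12.Δ3 q=1 r=0 p=0 u=0 clk=1 v=0
t12.Δ4 q=0 r=0 p=1 u=0 clk=1 v=0
t12.Δ5 q=0 r=0 p=0 u=0 clk=1 v=0
t13.Δ0 q=0 r=0 p=0 u=0 clk=1 v=0
t13.Δ1 q=0 r=0 p=0 u=0 clk=0 v=0
t14.Δ0 q=0 r=0 p=0 u=0 clk=0 v=0
t14.Δ1 q=0 r=0 p=0 u=0 clk=1 v=0
t14.Δ2 q=0 r=1 p=0 u=0 clk=1 v=0
t14.Δ3 q=1 r=1 p=1 u=0 clk=1 v=1
t14.Δ4 q=0 r=1 p=0 u=0 clk=1 v=1
t14.Δ5 q=0 r=1 p=1 u=0 clk=1 v=1
t15.Δ0 q=0 r=1 p=1 u=0 clk=1 v=1
t15.Δ1 q=0 r=1 p=1 u=0 clk=0 v=1
t16.Δ0 q=0 r=1 p=1 u=0 clk=0 v=1
t16.Δ1 q=0 r=1 p=1 u=0 clk=1 v=1
t16.Δ2 q=0 r=0 p=1 u=0 clk=1 v=1
t16.Δ3 q=1 r=0 p=0 u=0 clk=1 v=0
t16.Δ4 q=0 r=0 p=1 u=0 clk=1 v=0
t16.Δ5 q=0 r=0 p=0 u=0 clk=1 v=0
t17.Δ0 q=0 r=0 p=0 u=0 clk=1 v=0
t17.Δ1 q=0 r=0 p=0 u=0 clk=0 v=0
t18.Δ0 q=0 r=0 p=0 u=0 clk=0 v=0
t18.Δ1 q=0 r=0 p=0 u=0 clk=1 v=0
t18.Δ2 q=0 r=1 p=0 u=0 clk=1 v=0
t18.Δ3 q=1 r=1 p=1 u=0 clk=1 v=1
t18.Δ4 q=0 r=1 p=0 u=0 clk=1 v=1
t18.Δ5 q=0 r=1 p=1 u=0 clk=1 v=1
t19.Δ0 q=0 r=1 p=1 u=0 clk=1 v=1
t19.Δ1 q=0 r=1 p=1 u=0 clk=0 v=1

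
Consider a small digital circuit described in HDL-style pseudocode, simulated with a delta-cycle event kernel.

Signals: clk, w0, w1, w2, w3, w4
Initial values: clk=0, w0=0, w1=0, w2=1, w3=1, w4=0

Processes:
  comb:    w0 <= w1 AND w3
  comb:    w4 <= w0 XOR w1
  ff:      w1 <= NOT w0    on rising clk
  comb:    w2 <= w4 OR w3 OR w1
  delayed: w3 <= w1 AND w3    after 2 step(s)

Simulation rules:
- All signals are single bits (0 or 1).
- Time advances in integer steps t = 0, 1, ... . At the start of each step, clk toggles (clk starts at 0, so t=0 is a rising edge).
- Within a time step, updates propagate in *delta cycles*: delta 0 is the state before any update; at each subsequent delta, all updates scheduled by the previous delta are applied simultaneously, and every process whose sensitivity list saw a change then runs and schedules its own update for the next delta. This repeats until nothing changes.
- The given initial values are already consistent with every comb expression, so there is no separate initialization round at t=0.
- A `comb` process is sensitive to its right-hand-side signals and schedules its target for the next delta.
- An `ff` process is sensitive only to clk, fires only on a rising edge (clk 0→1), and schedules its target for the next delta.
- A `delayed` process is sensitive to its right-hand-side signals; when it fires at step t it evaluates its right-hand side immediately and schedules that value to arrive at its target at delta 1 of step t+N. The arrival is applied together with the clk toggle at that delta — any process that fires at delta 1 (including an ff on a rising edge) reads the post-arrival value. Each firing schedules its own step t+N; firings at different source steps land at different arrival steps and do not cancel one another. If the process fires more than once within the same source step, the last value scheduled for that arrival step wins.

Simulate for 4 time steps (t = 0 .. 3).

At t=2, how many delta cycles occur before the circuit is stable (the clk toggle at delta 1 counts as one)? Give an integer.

4

t=0 Δ0: w0=0 w4=0 clk=0 w2=1 w3=1 w1=0
  Δ1: clk:0→1
  Δ2: w1:0→1
  Δ3: w0:0→1, w4:0→1
  Δ4: w4:1→0
  (4Δ to stable)
t=1 Δ0: w0=1 w4=0 clk=1 w2=1 w3=1 w1=1
  Δ1: clk:1→0
  (1Δ to stable)
t=2 Δ0: w0=1 w4=0 clk=0 w2=1 w3=1 w1=1
  Δ1: clk:0→1
  Δ2: w1:1→0
  Δ3: w0:1→0, w4:0→1
  Δ4: w4:1→0
  (4Δ to stable)
t=3 Δ0: w0=0 w4=0 clk=1 w2=1 w3=1 w1=0
  Δ1: clk:1→0
  (1Δ to stable)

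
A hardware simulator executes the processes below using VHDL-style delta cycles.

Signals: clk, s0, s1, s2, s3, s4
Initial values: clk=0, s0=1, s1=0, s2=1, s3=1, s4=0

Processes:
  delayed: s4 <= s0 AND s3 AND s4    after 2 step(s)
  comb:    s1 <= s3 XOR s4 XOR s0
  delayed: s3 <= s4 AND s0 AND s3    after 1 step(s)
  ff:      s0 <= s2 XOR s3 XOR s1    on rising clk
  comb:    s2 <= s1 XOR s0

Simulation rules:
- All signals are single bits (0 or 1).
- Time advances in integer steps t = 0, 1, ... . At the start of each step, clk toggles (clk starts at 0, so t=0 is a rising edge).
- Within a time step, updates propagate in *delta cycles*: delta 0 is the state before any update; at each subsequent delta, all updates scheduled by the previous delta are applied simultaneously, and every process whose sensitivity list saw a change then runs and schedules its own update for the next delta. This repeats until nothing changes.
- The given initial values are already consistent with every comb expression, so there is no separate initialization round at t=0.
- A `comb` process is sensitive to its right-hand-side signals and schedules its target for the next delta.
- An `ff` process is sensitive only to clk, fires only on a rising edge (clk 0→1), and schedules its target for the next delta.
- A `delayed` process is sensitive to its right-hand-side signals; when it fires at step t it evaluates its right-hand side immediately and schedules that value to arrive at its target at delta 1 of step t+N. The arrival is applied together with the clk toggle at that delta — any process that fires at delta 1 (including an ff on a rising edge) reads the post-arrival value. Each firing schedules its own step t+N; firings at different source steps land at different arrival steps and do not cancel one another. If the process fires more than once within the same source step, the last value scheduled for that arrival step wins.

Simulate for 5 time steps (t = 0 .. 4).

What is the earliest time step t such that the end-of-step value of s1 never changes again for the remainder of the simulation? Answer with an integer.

t0.Δ0 s0=1 s3=1 clk=0 s4=0 s2=1 s1=0
t0.Δ1 s0=1 s3=1 clk=1 s4=0 s2=1 s1=0
t0.Δ2 s0=0 s3=1 clk=1 s4=0 s2=1 s1=0
t0.Δ3 s0=0 s3=1 clk=1 s4=0 s2=0 s1=1
t0.Δ4 s0=0 s3=1 clk=1 s4=0 s2=1 s1=1
t1.Δ0 s0=0 s3=1 clk=1 s4=0 s2=1 s1=1
t1.Δ1 s0=0 s3=0 clk=0 s4=0 s2=1 s1=1
t1.Δ2 s0=0 s3=0 clk=0 s4=0 s2=1 s1=0
t1.Δ3 s0=0 s3=0 clk=0 s4=0 s2=0 s1=0
t2.Δ0 s0=0 s3=0 clk=0 s4=0 s2=0 s1=0
t2.Δ1 s0=0 s3=0 clk=1 s4=0 s2=0 s1=0
t3.Δ0 s0=0 s3=0 clk=1 s4=0 s2=0 s1=0
t3.Δ1 s0=0 s3=0 clk=0 s4=0 s2=0 s1=0
t4.Δ0 s0=0 s3=0 clk=0 s4=0 s2=0 s1=0
t4.Δ1 s0=0 s3=0 clk=1 s4=0 s2=0 s1=0

1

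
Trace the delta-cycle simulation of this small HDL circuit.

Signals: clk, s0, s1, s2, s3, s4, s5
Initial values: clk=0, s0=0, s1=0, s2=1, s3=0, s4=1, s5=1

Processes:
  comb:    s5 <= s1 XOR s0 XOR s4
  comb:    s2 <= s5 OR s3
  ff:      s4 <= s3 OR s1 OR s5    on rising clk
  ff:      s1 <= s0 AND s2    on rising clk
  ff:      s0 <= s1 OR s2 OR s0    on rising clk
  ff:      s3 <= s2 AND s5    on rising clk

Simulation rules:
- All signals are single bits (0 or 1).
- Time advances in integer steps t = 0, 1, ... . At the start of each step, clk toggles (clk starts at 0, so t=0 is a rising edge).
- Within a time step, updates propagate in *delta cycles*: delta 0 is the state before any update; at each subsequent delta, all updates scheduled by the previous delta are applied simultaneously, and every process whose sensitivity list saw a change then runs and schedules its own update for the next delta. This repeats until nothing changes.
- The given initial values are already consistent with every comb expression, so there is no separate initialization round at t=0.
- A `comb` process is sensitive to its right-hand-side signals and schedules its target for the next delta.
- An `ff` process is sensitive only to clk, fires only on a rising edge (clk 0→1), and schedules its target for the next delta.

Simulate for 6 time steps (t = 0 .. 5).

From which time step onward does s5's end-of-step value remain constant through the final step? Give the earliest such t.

2

t0.Δ0 s2=1 s1=0 s5=1 clk=0 s4=1 s0=0 s3=0
t0.Δ1 s2=1 s1=0 s5=1 clk=1 s4=1 s0=0 s3=0
t0.Δ2 s2=1 s1=0 s5=1 clk=1 s4=1 s0=1 s3=1
t0.Δ3 s2=1 s1=0 s5=0 clk=1 s4=1 s0=1 s3=1
t1.Δ0 s2=1 s1=0 s5=0 clk=1 s4=1 s0=1 s3=1
t1.Δ1 s2=1 s1=0 s5=0 clk=0 s4=1 s0=1 s3=1
t2.Δ0 s2=1 s1=0 s5=0 clk=0 s4=1 s0=1 s3=1
t2.Δ1 s2=1 s1=0 s5=0 clk=1 s4=1 s0=1 s3=1
t2.Δ2 s2=1 s1=1 s5=0 clk=1 s4=1 s0=1 s3=0
t2.Δ3 s2=0 s1=1 s5=1 clk=1 s4=1 s0=1 s3=0
t2.Δ4 s2=1 s1=1 s5=1 clk=1 s4=1 s0=1 s3=0
t3.Δ0 s2=1 s1=1 s5=1 clk=1 s4=1 s0=1 s3=0
t3.Δ1 s2=1 s1=1 s5=1 clk=0 s4=1 s0=1 s3=0
t4.Δ0 s2=1 s1=1 s5=1 clk=0 s4=1 s0=1 s3=0
t4.Δ1 s2=1 s1=1 s5=1 clk=1 s4=1 s0=1 s3=0
t4.Δ2 s2=1 s1=1 s5=1 clk=1 s4=1 s0=1 s3=1
t5.Δ0 s2=1 s1=1 s5=1 clk=1 s4=1 s0=1 s3=1
t5.Δ1 s2=1 s1=1 s5=1 clk=0 s4=1 s0=1 s3=1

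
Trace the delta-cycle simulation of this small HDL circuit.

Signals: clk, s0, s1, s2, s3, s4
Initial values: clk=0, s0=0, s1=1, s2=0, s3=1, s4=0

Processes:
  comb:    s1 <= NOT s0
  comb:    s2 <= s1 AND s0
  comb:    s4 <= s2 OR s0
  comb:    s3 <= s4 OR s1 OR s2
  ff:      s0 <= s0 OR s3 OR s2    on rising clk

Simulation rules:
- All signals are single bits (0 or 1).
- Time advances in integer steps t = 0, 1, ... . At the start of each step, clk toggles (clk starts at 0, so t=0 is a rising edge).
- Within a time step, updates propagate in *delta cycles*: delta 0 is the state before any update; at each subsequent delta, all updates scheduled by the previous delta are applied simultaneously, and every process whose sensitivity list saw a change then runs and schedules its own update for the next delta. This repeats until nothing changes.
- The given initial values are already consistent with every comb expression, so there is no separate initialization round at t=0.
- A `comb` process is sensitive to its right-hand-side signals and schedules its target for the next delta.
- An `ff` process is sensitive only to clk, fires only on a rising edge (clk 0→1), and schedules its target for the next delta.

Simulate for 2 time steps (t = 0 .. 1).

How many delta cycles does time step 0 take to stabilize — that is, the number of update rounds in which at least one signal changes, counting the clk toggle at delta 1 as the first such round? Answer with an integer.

t=0 Δ0: s1=1 s4=0 s2=0 clk=0 s3=1 s0=0
  Δ1: clk:0→1
  Δ2: s0:0→1
  Δ3: s1:1→0, s4:0→1, s2:0→1
  Δ4: s2:1→0
  (4Δ to stable)
t=1 Δ0: s1=0 s4=1 s2=0 clk=1 s3=1 s0=1
  Δ1: clk:1→0
  (1Δ to stable)

4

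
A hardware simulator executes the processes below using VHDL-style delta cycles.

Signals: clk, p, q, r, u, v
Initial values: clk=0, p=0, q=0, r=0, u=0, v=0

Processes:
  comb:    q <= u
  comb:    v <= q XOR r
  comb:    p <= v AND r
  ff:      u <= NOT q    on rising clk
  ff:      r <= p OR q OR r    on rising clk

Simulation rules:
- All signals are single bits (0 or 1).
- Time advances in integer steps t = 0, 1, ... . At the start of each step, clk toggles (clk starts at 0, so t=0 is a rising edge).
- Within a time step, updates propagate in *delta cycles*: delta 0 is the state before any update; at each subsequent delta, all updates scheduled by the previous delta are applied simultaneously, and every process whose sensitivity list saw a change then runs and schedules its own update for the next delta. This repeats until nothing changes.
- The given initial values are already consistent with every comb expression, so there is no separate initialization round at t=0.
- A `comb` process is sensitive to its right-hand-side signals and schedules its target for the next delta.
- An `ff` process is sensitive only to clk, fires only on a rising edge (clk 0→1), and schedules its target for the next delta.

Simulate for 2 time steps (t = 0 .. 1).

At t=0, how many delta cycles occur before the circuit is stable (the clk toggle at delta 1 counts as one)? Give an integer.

t0.Δ0 u=0 q=0 clk=0 r=0 p=0 v=0
t0.Δ1 u=0 q=0 clk=1 r=0 p=0 v=0
t0.Δ2 u=1 q=0 clk=1 r=0 p=0 v=0
t0.Δ3 u=1 q=1 clk=1 r=0 p=0 v=0
t0.Δ4 u=1 q=1 clk=1 r=0 p=0 v=1
t1.Δ0 u=1 q=1 clk=1 r=0 p=0 v=1
t1.Δ1 u=1 q=1 clk=0 r=0 p=0 v=1

4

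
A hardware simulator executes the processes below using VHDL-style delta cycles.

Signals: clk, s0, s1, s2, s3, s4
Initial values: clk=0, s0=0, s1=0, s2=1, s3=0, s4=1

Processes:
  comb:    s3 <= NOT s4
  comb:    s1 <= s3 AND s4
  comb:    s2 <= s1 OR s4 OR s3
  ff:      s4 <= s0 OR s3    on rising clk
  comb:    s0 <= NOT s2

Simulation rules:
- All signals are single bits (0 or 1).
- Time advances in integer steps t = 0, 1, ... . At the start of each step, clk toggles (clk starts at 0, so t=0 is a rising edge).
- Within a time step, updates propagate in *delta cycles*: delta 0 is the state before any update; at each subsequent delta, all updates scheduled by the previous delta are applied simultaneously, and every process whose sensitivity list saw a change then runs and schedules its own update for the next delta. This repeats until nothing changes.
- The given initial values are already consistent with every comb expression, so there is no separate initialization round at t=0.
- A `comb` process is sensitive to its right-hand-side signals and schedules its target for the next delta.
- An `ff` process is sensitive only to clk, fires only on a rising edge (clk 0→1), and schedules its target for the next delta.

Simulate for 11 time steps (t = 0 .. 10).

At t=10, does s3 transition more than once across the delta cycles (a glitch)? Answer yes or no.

t=0 Δ0: clk=0 s2=1 s1=0 s4=1 s3=0 s0=0
  Δ1: clk:0→1
  Δ2: s4:1→0
  Δ3: s2:1→0, s3:0→1
  Δ4: s2:0→1, s0:0→1
  Δ5: s0:1→0
  (5Δ to stable)
t=1 Δ0: clk=1 s2=1 s1=0 s4=0 s3=1 s0=0
  Δ1: clk:1→0
  (1Δ to stable)
t=2 Δ0: clk=0 s2=1 s1=0 s4=0 s3=1 s0=0
  Δ1: clk:0→1
  Δ2: s4:0→1
  Δ3: s1:0→1, s3:1→0
  Δ4: s1:1→0
  (4Δ to stable)
t=3 Δ0: clk=1 s2=1 s1=0 s4=1 s3=0 s0=0
  Δ1: clk:1→0
  (1Δ to stable)
t=4 Δ0: clk=0 s2=1 s1=0 s4=1 s3=0 s0=0
  Δ1: clk:0→1
  Δ2: s4:1→0
  Δ3: s2:1→0, s3:0→1
  Δ4: s2:0→1, s0:0→1
  Δ5: s0:1→0
  (5Δ to stable)
t=5 Δ0: clk=1 s2=1 s1=0 s4=0 s3=1 s0=0
  Δ1: clk:1→0
  (1Δ to stable)
t=6 Δ0: clk=0 s2=1 s1=0 s4=0 s3=1 s0=0
  Δ1: clk:0→1
  Δ2: s4:0→1
  Δ3: s1:0→1, s3:1→0
  Δ4: s1:1→0
  (4Δ to stable)
t=7 Δ0: clk=1 s2=1 s1=0 s4=1 s3=0 s0=0
  Δ1: clk:1→0
  (1Δ to stable)
t=8 Δ0: clk=0 s2=1 s1=0 s4=1 s3=0 s0=0
  Δ1: clk:0→1
  Δ2: s4:1→0
  Δ3: s2:1→0, s3:0→1
  Δ4: s2:0→1, s0:0→1
  Δ5: s0:1→0
  (5Δ to stable)
t=9 Δ0: clk=1 s2=1 s1=0 s4=0 s3=1 s0=0
  Δ1: clk:1→0
  (1Δ to stable)
t=10 Δ0: clk=0 s2=1 s1=0 s4=0 s3=1 s0=0
  Δ1: clk:0→1
  Δ2: s4:0→1
  Δ3: s1:0→1, s3:1→0
  Δ4: s1:1→0
  (4Δ to stable)

no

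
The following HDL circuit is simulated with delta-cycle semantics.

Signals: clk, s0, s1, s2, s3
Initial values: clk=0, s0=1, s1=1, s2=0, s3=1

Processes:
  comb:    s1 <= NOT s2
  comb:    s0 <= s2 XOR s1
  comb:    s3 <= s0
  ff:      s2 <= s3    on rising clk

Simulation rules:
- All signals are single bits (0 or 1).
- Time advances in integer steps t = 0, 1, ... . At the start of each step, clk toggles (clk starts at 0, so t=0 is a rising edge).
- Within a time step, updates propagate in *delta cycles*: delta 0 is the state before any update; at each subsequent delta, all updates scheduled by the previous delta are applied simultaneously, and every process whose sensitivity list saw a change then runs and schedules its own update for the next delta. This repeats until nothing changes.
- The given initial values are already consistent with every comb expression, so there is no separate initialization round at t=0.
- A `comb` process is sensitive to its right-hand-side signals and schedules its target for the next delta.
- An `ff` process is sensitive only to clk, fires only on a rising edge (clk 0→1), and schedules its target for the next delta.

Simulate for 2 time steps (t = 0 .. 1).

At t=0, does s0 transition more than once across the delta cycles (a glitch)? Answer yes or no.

yes

[bits: s2,s0,s1,s3,clk]
t=0: Δ0=01110 Δ1=01111 Δ2=11111 Δ3=10011 Δ4=11001 Δ5=11011 | 5Δ
t=1: Δ0=11011 Δ1=11010 | 1Δ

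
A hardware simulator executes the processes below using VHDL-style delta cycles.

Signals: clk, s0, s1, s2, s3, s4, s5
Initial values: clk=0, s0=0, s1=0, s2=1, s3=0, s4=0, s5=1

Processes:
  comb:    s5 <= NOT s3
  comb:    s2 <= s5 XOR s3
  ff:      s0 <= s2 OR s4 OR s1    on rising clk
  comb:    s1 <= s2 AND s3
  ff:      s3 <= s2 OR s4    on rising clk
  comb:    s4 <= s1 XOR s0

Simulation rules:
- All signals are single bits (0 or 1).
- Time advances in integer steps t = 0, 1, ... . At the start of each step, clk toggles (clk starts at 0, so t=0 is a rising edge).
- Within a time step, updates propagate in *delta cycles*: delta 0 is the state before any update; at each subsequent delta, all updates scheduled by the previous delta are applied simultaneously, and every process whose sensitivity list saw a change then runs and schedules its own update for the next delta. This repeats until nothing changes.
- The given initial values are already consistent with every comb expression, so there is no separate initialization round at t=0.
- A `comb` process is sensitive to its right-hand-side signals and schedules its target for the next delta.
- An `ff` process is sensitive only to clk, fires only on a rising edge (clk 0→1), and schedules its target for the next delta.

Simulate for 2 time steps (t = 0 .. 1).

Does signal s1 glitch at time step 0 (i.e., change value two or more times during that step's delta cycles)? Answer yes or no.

yes

t0.Δ0 s5=1 s0=0 s3=0 s1=0 clk=0 s4=0 s2=1
t0.Δ1 s5=1 s0=0 s3=0 s1=0 clk=1 s4=0 s2=1
t0.Δ2 s5=1 s0=1 s3=1 s1=0 clk=1 s4=0 s2=1
t0.Δ3 s5=0 s0=1 s3=1 s1=1 clk=1 s4=1 s2=0
t0.Δ4 s5=0 s0=1 s3=1 s1=0 clk=1 s4=0 s2=1
t0.Δ5 s5=0 s0=1 s3=1 s1=1 clk=1 s4=1 s2=1
t0.Δ6 s5=0 s0=1 s3=1 s1=1 clk=1 s4=0 s2=1
t1.Δ0 s5=0 s0=1 s3=1 s1=1 clk=1 s4=0 s2=1
t1.Δ1 s5=0 s0=1 s3=1 s1=1 clk=0 s4=0 s2=1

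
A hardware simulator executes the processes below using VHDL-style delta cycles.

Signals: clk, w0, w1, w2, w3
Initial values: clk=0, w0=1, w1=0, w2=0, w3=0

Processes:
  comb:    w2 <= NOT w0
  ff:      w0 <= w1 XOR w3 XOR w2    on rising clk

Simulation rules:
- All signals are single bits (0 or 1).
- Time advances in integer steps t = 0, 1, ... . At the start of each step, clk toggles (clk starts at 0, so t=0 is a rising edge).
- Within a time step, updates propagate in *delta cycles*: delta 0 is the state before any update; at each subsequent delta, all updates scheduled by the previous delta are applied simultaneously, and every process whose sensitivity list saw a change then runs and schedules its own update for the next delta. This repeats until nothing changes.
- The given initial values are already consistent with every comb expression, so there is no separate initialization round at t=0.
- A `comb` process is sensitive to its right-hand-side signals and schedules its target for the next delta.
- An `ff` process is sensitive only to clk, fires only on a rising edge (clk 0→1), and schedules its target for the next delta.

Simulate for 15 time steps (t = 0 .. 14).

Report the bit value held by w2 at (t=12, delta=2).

t=0 Δ0: w3=0 w1=0 clk=0 w2=0 w0=1
  Δ1: clk:0→1
  Δ2: w0:1→0
  Δ3: w2:0→1
  (3Δ to stable)
t=1 Δ0: w3=0 w1=0 clk=1 w2=1 w0=0
  Δ1: clk:1→0
  (1Δ to stable)
t=2 Δ0: w3=0 w1=0 clk=0 w2=1 w0=0
  Δ1: clk:0→1
  Δ2: w0:0→1
  Δ3: w2:1→0
  (3Δ to stable)
t=3 Δ0: w3=0 w1=0 clk=1 w2=0 w0=1
  Δ1: clk:1→0
  (1Δ to stable)
t=4 Δ0: w3=0 w1=0 clk=0 w2=0 w0=1
  Δ1: clk:0→1
  Δ2: w0:1→0
  Δ3: w2:0→1
  (3Δ to stable)
t=5 Δ0: w3=0 w1=0 clk=1 w2=1 w0=0
  Δ1: clk:1→0
  (1Δ to stable)
t=6 Δ0: w3=0 w1=0 clk=0 w2=1 w0=0
  Δ1: clk:0→1
  Δ2: w0:0→1
  Δ3: w2:1→0
  (3Δ to stable)
t=7 Δ0: w3=0 w1=0 clk=1 w2=0 w0=1
  Δ1: clk:1→0
  (1Δ to stable)
t=8 Δ0: w3=0 w1=0 clk=0 w2=0 w0=1
  Δ1: clk:0→1
  Δ2: w0:1→0
  Δ3: w2:0→1
  (3Δ to stable)
t=9 Δ0: w3=0 w1=0 clk=1 w2=1 w0=0
  Δ1: clk:1→0
  (1Δ to stable)
t=10 Δ0: w3=0 w1=0 clk=0 w2=1 w0=0
  Δ1: clk:0→1
  Δ2: w0:0→1
  Δ3: w2:1→0
  (3Δ to stable)
t=11 Δ0: w3=0 w1=0 clk=1 w2=0 w0=1
  Δ1: clk:1→0
  (1Δ to stable)
t=12 Δ0: w3=0 w1=0 clk=0 w2=0 w0=1
  Δ1: clk:0→1
  Δ2: w0:1→0
  Δ3: w2:0→1
  (3Δ to stable)
t=13 Δ0: w3=0 w1=0 clk=1 w2=1 w0=0
  Δ1: clk:1→0
  (1Δ to stable)
t=14 Δ0: w3=0 w1=0 clk=0 w2=1 w0=0
  Δ1: clk:0→1
  Δ2: w0:0→1
  Δ3: w2:1→0
  (3Δ to stable)

0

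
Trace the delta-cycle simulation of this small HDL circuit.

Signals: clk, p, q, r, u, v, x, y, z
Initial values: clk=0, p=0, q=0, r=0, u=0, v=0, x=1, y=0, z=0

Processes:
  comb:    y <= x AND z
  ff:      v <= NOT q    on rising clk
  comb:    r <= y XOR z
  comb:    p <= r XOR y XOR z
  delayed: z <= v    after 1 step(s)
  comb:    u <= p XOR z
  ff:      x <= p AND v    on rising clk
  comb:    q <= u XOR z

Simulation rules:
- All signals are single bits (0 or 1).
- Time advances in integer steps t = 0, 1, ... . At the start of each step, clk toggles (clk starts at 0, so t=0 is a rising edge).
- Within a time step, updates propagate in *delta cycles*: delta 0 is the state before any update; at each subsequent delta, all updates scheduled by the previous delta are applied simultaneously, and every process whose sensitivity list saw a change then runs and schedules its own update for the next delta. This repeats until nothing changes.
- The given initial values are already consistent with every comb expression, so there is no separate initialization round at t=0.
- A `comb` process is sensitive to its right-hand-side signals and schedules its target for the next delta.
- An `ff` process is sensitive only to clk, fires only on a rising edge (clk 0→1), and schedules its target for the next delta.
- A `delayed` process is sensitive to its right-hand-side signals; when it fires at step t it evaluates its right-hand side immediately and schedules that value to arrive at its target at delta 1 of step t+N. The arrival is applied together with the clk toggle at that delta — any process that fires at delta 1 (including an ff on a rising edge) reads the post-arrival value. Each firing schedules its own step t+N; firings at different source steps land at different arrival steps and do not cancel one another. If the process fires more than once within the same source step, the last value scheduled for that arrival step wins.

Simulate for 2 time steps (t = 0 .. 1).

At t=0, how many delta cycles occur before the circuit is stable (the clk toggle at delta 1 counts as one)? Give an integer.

t0.Δ0 z=0 clk=0 r=0 x=1 v=0 q=0 p=0 u=0 y=0
t0.Δ1 z=0 clk=1 r=0 x=1 v=0 q=0 p=0 u=0 y=0
t0.Δ2 z=0 clk=1 r=0 x=0 v=1 q=0 p=0 u=0 y=0
t1.Δ0 z=0 clk=1 r=0 x=0 v=1 q=0 p=0 u=0 y=0
t1.Δ1 z=1 clk=0 r=0 x=0 v=1 q=0 p=0 u=0 y=0
t1.Δ2 z=1 clk=0 r=1 x=0 v=1 q=1 p=1 u=1 y=0
t1.Δ3 z=1 clk=0 r=1 x=0 v=1 q=0 p=0 u=0 y=0
t1.Δ4 z=1 clk=0 r=1 x=0 v=1 q=1 p=0 u=1 y=0
t1.Δ5 z=1 clk=0 r=1 x=0 v=1 q=0 p=0 u=1 y=0

2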